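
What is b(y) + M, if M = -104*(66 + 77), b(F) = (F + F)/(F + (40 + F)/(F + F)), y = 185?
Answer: -40847908/2747 ≈ -14870.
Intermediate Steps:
b(F) = 2*F/(F + (40 + F)/(2*F)) (b(F) = (2*F)/(F + (40 + F)/((2*F))) = (2*F)/(F + (40 + F)*(1/(2*F))) = (2*F)/(F + (40 + F)/(2*F)) = 2*F/(F + (40 + F)/(2*F)))
M = -14872 (M = -104*143 = -14872)
b(y) + M = 4*185**2/(40 + 185 + 2*185**2) - 14872 = 4*34225/(40 + 185 + 2*34225) - 14872 = 4*34225/(40 + 185 + 68450) - 14872 = 4*34225/68675 - 14872 = 4*34225*(1/68675) - 14872 = 5476/2747 - 14872 = -40847908/2747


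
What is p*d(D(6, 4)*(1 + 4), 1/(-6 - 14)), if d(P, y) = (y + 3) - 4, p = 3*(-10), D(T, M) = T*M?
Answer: 63/2 ≈ 31.500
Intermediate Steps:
D(T, M) = M*T
p = -30
d(P, y) = -1 + y (d(P, y) = (3 + y) - 4 = -1 + y)
p*d(D(6, 4)*(1 + 4), 1/(-6 - 14)) = -30*(-1 + 1/(-6 - 14)) = -30*(-1 + 1/(-20)) = -30*(-1 - 1/20) = -30*(-21/20) = 63/2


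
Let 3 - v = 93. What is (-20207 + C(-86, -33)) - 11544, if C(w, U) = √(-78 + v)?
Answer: -31751 + 2*I*√42 ≈ -31751.0 + 12.961*I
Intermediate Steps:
v = -90 (v = 3 - 1*93 = 3 - 93 = -90)
C(w, U) = 2*I*√42 (C(w, U) = √(-78 - 90) = √(-168) = 2*I*√42)
(-20207 + C(-86, -33)) - 11544 = (-20207 + 2*I*√42) - 11544 = -31751 + 2*I*√42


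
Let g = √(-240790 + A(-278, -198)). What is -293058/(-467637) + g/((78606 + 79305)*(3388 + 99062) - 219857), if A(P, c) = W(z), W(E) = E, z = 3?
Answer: 97686/155879 + 19*I*√667/16177762093 ≈ 0.62668 + 3.0332e-8*I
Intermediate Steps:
A(P, c) = 3
g = 19*I*√667 (g = √(-240790 + 3) = √(-240787) = 19*I*√667 ≈ 490.7*I)
-293058/(-467637) + g/((78606 + 79305)*(3388 + 99062) - 219857) = -293058/(-467637) + (19*I*√667)/((78606 + 79305)*(3388 + 99062) - 219857) = -293058*(-1/467637) + (19*I*√667)/(157911*102450 - 219857) = 97686/155879 + (19*I*√667)/(16177981950 - 219857) = 97686/155879 + (19*I*√667)/16177762093 = 97686/155879 + (19*I*√667)*(1/16177762093) = 97686/155879 + 19*I*√667/16177762093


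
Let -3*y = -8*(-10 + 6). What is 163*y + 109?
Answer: -4889/3 ≈ -1629.7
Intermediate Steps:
y = -32/3 (y = -(-8)*(-10 + 6)/3 = -(-8)*(-4)/3 = -1/3*32 = -32/3 ≈ -10.667)
163*y + 109 = 163*(-32/3) + 109 = -5216/3 + 109 = -4889/3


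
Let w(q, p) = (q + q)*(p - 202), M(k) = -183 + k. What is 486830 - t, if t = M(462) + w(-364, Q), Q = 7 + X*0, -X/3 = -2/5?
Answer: 344591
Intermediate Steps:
X = 6/5 (X = -(-6)/5 = -3*(-⅖) = 6/5 ≈ 1.2000)
Q = 7 (Q = 7 + (6/5)*0 = 7 + 0 = 7)
w(q, p) = 2*q*(-202 + p) (w(q, p) = (2*q)*(-202 + p) = 2*q*(-202 + p))
t = 142239 (t = (-183 + 462) + 2*(-364)*(-202 + 7) = 279 + 2*(-364)*(-195) = 279 + 141960 = 142239)
486830 - t = 486830 - 1*142239 = 486830 - 142239 = 344591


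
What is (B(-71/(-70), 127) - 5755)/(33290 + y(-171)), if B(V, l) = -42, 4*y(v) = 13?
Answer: -23188/133173 ≈ -0.17412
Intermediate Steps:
y(v) = 13/4 (y(v) = (¼)*13 = 13/4)
(B(-71/(-70), 127) - 5755)/(33290 + y(-171)) = (-42 - 5755)/(33290 + 13/4) = -5797/133173/4 = -5797*4/133173 = -23188/133173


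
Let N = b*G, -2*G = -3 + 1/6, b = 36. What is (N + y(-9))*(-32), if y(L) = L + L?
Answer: -1056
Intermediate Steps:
y(L) = 2*L
G = 17/12 (G = -(-3 + 1/6)/2 = -1/2*(-17/6) = 17/12 ≈ 1.4167)
N = 51 (N = 36*(17/12) = 51)
(N + y(-9))*(-32) = (51 + 2*(-9))*(-32) = (51 - 18)*(-32) = 33*(-32) = -1056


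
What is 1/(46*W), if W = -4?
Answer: -1/184 ≈ -0.0054348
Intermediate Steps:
1/(46*W) = 1/(46*(-4)) = 1/(-184) = -1/184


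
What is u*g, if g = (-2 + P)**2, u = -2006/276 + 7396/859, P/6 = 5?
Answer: 62355832/59271 ≈ 1052.0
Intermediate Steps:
P = 30 (P = 6*5 = 30)
u = 159071/118542 (u = -2006*1/276 + 7396*(1/859) = -1003/138 + 7396/859 = 159071/118542 ≈ 1.3419)
g = 784 (g = (-2 + 30)**2 = 28**2 = 784)
u*g = (159071/118542)*784 = 62355832/59271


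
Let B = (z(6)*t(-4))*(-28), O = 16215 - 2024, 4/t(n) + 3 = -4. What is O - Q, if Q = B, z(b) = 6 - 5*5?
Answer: 14495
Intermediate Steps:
z(b) = -19 (z(b) = 6 - 25 = -19)
t(n) = -4/7 (t(n) = 4/(-3 - 4) = 4/(-7) = 4*(-⅐) = -4/7)
O = 14191
B = -304 (B = -19*(-4/7)*(-28) = (76/7)*(-28) = -304)
Q = -304
O - Q = 14191 - 1*(-304) = 14191 + 304 = 14495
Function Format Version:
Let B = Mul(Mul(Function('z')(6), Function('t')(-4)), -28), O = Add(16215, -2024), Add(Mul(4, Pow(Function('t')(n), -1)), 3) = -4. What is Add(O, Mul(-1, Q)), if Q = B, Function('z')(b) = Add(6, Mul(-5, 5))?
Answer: 14495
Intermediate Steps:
Function('z')(b) = -19 (Function('z')(b) = Add(6, -25) = -19)
Function('t')(n) = Rational(-4, 7) (Function('t')(n) = Mul(4, Pow(Add(-3, -4), -1)) = Mul(4, Pow(-7, -1)) = Mul(4, Rational(-1, 7)) = Rational(-4, 7))
O = 14191
B = -304 (B = Mul(Mul(-19, Rational(-4, 7)), -28) = Mul(Rational(76, 7), -28) = -304)
Q = -304
Add(O, Mul(-1, Q)) = Add(14191, Mul(-1, -304)) = Add(14191, 304) = 14495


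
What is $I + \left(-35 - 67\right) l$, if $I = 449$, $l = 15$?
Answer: $-1081$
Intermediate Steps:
$I + \left(-35 - 67\right) l = 449 + \left(-35 - 67\right) 15 = 449 - 1530 = -1081$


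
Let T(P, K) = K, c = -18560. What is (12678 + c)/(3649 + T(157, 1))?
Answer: -2941/1825 ≈ -1.6115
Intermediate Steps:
(12678 + c)/(3649 + T(157, 1)) = (12678 - 18560)/(3649 + 1) = -5882/3650 = -5882*1/3650 = -2941/1825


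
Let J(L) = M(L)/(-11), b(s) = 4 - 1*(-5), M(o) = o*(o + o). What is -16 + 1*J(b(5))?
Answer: -338/11 ≈ -30.727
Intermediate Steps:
M(o) = 2*o² (M(o) = o*(2*o) = 2*o²)
b(s) = 9 (b(s) = 4 + 5 = 9)
J(L) = -2*L²/11 (J(L) = (2*L²)/(-11) = (2*L²)*(-1/11) = -2*L²/11)
-16 + 1*J(b(5)) = -16 + 1*(-2/11*9²) = -16 + 1*(-2/11*81) = -16 + 1*(-162/11) = -16 - 162/11 = -338/11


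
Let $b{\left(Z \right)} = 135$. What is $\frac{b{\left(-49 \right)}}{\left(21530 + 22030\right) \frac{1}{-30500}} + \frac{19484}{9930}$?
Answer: $- \frac{111216811}{1201530} \approx -92.563$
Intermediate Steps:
$\frac{b{\left(-49 \right)}}{\left(21530 + 22030\right) \frac{1}{-30500}} + \frac{19484}{9930} = \frac{135}{\left(21530 + 22030\right) \frac{1}{-30500}} + \frac{19484}{9930} = \frac{135}{43560 \left(- \frac{1}{30500}\right)} + 19484 \cdot \frac{1}{9930} = \frac{135}{- \frac{2178}{1525}} + \frac{9742}{4965} = 135 \left(- \frac{1525}{2178}\right) + \frac{9742}{4965} = - \frac{22875}{242} + \frac{9742}{4965} = - \frac{111216811}{1201530}$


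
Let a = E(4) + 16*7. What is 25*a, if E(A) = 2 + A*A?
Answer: 3250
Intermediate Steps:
E(A) = 2 + A**2
a = 130 (a = (2 + 4**2) + 16*7 = (2 + 16) + 112 = 18 + 112 = 130)
25*a = 25*130 = 3250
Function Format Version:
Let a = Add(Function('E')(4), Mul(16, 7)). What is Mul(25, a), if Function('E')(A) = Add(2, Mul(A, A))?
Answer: 3250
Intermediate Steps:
Function('E')(A) = Add(2, Pow(A, 2))
a = 130 (a = Add(Add(2, Pow(4, 2)), Mul(16, 7)) = Add(Add(2, 16), 112) = Add(18, 112) = 130)
Mul(25, a) = Mul(25, 130) = 3250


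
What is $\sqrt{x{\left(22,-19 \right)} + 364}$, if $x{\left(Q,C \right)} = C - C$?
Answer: $2 \sqrt{91} \approx 19.079$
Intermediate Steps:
$x{\left(Q,C \right)} = 0$
$\sqrt{x{\left(22,-19 \right)} + 364} = \sqrt{0 + 364} = \sqrt{364} = 2 \sqrt{91}$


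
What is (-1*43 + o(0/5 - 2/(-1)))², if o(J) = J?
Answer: 1681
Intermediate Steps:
(-1*43 + o(0/5 - 2/(-1)))² = (-1*43 + (0/5 - 2/(-1)))² = (-43 + (0*(⅕) - 2*(-1)))² = (-43 + (0 + 2))² = (-43 + 2)² = (-41)² = 1681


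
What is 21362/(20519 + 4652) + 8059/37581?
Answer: 1005658411/945951351 ≈ 1.0631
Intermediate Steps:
21362/(20519 + 4652) + 8059/37581 = 21362/25171 + 8059*(1/37581) = 21362*(1/25171) + 8059/37581 = 21362/25171 + 8059/37581 = 1005658411/945951351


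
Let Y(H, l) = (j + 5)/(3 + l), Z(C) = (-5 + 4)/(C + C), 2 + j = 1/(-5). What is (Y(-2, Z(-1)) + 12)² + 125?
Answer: 7221/25 ≈ 288.84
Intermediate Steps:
j = -11/5 (j = -2 + 1/(-5) = -2 + 1*(-⅕) = -2 - ⅕ = -11/5 ≈ -2.2000)
Z(C) = -1/(2*C)
Y(H, l) = 14/(5*(3 + l)) (Y(H, l) = (-11/5 + 5)/(3 + l) = 14/(5*(3 + l)))
(Y(-2, Z(-1)) + 12)² + 125 = (14/(5*(3 - ½/(-1))) + 12)² + 125 = (14/(5*(3 - ½*(-1))) + 12)² + 125 = (14/(5*(3 + ½)) + 12)² + 125 = (14/(5*(7/2)) + 12)² + 125 = ((14/5)*(2/7) + 12)² + 125 = (⅘ + 12)² + 125 = (64/5)² + 125 = 4096/25 + 125 = 7221/25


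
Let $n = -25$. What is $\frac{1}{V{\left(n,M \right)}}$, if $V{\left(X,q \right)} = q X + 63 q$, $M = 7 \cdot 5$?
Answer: $\frac{1}{1330} \approx 0.00075188$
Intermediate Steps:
$M = 35$
$V{\left(X,q \right)} = 63 q + X q$ ($V{\left(X,q \right)} = X q + 63 q = 63 q + X q$)
$\frac{1}{V{\left(n,M \right)}} = \frac{1}{35 \left(63 - 25\right)} = \frac{1}{35 \cdot 38} = \frac{1}{1330}$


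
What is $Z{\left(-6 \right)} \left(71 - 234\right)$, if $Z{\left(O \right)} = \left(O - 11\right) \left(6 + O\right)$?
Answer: $0$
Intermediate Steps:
$Z{\left(O \right)} = \left(-11 + O\right) \left(6 + O\right)$
$Z{\left(-6 \right)} \left(71 - 234\right) = \left(-66 + \left(-6\right)^{2} - -30\right) \left(71 - 234\right) = \left(-66 + 36 + 30\right) \left(-163\right) = 0 \left(-163\right) = 0$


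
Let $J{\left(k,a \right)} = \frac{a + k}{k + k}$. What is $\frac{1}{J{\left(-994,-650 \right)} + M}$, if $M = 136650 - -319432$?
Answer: $\frac{497}{226673165} \approx 2.1926 \cdot 10^{-6}$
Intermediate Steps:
$J{\left(k,a \right)} = \frac{a + k}{2 k}$
$M = 456082$ ($M = 136650 + 319432 = 456082$)
$\frac{1}{J{\left(-994,-650 \right)} + M} = \frac{1}{\frac{-650 - 994}{2 \left(-994\right)} + 456082} = \frac{1}{\frac{1}{2} \left(- \frac{1}{994}\right) \left(-1644\right) + 456082} = \frac{1}{\frac{411}{497} + 456082} = \frac{1}{\frac{226673165}{497}} = \frac{497}{226673165}$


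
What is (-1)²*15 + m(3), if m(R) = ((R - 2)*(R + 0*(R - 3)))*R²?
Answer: 42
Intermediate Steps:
m(R) = R³*(-2 + R) (m(R) = ((-2 + R)*(R + 0*(-3 + R)))*R² = ((-2 + R)*(R + 0))*R² = ((-2 + R)*R)*R² = (R*(-2 + R))*R² = R³*(-2 + R))
(-1)²*15 + m(3) = (-1)²*15 + 3³*(-2 + 3) = 1*15 + 27*1 = 15 + 27 = 42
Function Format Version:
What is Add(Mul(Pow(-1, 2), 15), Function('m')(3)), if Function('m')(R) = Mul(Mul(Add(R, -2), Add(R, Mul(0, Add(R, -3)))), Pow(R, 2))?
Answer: 42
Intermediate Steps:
Function('m')(R) = Mul(Pow(R, 3), Add(-2, R)) (Function('m')(R) = Mul(Mul(Add(-2, R), Add(R, Mul(0, Add(-3, R)))), Pow(R, 2)) = Mul(Mul(Add(-2, R), Add(R, 0)), Pow(R, 2)) = Mul(Mul(Add(-2, R), R), Pow(R, 2)) = Mul(Mul(R, Add(-2, R)), Pow(R, 2)) = Mul(Pow(R, 3), Add(-2, R)))
Add(Mul(Pow(-1, 2), 15), Function('m')(3)) = Add(Mul(Pow(-1, 2), 15), Mul(Pow(3, 3), Add(-2, 3))) = Add(Mul(1, 15), Mul(27, 1)) = Add(15, 27) = 42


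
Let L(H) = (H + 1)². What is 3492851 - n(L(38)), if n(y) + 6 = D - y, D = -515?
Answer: 3494893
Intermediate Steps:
L(H) = (1 + H)²
n(y) = -521 - y (n(y) = -6 + (-515 - y) = -521 - y)
3492851 - n(L(38)) = 3492851 - (-521 - (1 + 38)²) = 3492851 - (-521 - 1*39²) = 3492851 - (-521 - 1*1521) = 3492851 - (-521 - 1521) = 3492851 - 1*(-2042) = 3492851 + 2042 = 3494893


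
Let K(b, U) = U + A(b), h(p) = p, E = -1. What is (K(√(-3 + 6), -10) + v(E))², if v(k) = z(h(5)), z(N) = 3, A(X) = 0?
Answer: 49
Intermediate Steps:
v(k) = 3
K(b, U) = U (K(b, U) = U + 0 = U)
(K(√(-3 + 6), -10) + v(E))² = (-10 + 3)² = (-7)² = 49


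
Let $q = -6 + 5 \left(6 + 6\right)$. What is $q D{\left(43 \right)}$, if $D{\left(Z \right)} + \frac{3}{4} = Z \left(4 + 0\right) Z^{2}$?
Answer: $\frac{34346943}{2} \approx 1.7173 \cdot 10^{7}$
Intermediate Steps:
$D{\left(Z \right)} = - \frac{3}{4} + 4 Z^{3}$ ($D{\left(Z \right)} = - \frac{3}{4} + Z \left(4 + 0\right) Z^{2} = - \frac{3}{4} + Z 4 Z^{2} = - \frac{3}{4} + 4 Z Z^{2} = - \frac{3}{4} + 4 Z^{3}$)
$q = 54$ ($q = -6 + 5 \cdot 12 = -6 + 60 = 54$)
$q D{\left(43 \right)} = 54 \left(- \frac{3}{4} + 4 \cdot 43^{3}\right) = 54 \left(- \frac{3}{4} + 4 \cdot 79507\right) = 54 \left(- \frac{3}{4} + 318028\right) = 54 \cdot \frac{1272109}{4} = \frac{34346943}{2}$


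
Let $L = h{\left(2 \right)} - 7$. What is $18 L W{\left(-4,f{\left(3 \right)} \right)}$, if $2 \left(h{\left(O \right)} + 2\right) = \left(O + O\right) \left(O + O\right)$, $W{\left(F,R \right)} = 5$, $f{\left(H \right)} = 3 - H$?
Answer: $-90$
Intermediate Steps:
$h{\left(O \right)} = -2 + 2 O^{2}$ ($h{\left(O \right)} = -2 + \frac{\left(O + O\right) \left(O + O\right)}{2} = -2 + \frac{2 O 2 O}{2} = -2 + \frac{4 O^{2}}{2} = -2 + 2 O^{2}$)
$L = -1$ ($L = \left(-2 + 2 \cdot 2^{2}\right) - 7 = \left(-2 + 2 \cdot 4\right) - 7 = \left(-2 + 8\right) - 7 = 6 - 7 = -1$)
$18 L W{\left(-4,f{\left(3 \right)} \right)} = 18 \left(-1\right) 5 = \left(-18\right) 5 = -90$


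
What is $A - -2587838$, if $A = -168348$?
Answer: $2419490$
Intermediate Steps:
$A - -2587838 = -168348 - -2587838 = -168348 + 2587838 = 2419490$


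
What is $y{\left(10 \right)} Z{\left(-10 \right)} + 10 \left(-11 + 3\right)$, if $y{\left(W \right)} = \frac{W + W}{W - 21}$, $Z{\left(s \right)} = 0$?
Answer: $-80$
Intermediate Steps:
$y{\left(W \right)} = \frac{2 W}{-21 + W}$
$y{\left(10 \right)} Z{\left(-10 \right)} + 10 \left(-11 + 3\right) = 2 \cdot 10 \frac{1}{-21 + 10} \cdot 0 + 10 \left(-11 + 3\right) = 2 \cdot 10 \frac{1}{-11} \cdot 0 + 10 \left(-8\right) = 2 \cdot 10 \left(- \frac{1}{11}\right) 0 - 80 = \left(- \frac{20}{11}\right) 0 - 80 = 0 - 80 = -80$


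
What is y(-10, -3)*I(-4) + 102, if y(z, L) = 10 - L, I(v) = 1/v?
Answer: 395/4 ≈ 98.750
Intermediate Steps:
I(v) = 1/v
y(-10, -3)*I(-4) + 102 = (10 - 1*(-3))/(-4) + 102 = (10 + 3)*(-1/4) + 102 = 13*(-1/4) + 102 = -13/4 + 102 = 395/4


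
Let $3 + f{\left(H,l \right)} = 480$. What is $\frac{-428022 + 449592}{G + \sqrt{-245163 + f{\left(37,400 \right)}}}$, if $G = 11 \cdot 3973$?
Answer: $\frac{188534742}{382039379} - \frac{4314 i \sqrt{244686}}{382039379} \approx 0.4935 - 0.0055857 i$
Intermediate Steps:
$f{\left(H,l \right)} = 477$ ($f{\left(H,l \right)} = -3 + 480 = 477$)
$G = 43703$
$\frac{-428022 + 449592}{G + \sqrt{-245163 + f{\left(37,400 \right)}}} = \frac{-428022 + 449592}{43703 + \sqrt{-245163 + 477}} = \frac{21570}{43703 + \sqrt{-244686}} = \frac{21570}{43703 + i \sqrt{244686}}$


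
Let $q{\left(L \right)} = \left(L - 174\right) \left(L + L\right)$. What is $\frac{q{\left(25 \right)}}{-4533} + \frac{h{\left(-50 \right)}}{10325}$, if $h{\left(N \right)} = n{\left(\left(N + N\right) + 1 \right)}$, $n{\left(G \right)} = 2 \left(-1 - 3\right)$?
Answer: $\frac{76884986}{46803225} \approx 1.6427$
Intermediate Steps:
$q{\left(L \right)} = 2 L \left(-174 + L\right)$ ($q{\left(L \right)} = \left(-174 + L\right) 2 L = 2 L \left(-174 + L\right)$)
$n{\left(G \right)} = -8$ ($n{\left(G \right)} = 2 \left(-4\right) = -8$)
$h{\left(N \right)} = -8$
$\frac{q{\left(25 \right)}}{-4533} + \frac{h{\left(-50 \right)}}{10325} = \frac{2 \cdot 25 \left(-174 + 25\right)}{-4533} - \frac{8}{10325} = 2 \cdot 25 \left(-149\right) \left(- \frac{1}{4533}\right) - \frac{8}{10325} = \left(-7450\right) \left(- \frac{1}{4533}\right) - \frac{8}{10325} = \frac{7450}{4533} - \frac{8}{10325} = \frac{76884986}{46803225}$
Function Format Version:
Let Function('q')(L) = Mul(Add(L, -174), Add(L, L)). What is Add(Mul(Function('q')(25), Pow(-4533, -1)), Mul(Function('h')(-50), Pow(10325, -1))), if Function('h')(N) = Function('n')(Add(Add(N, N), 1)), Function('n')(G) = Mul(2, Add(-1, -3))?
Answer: Rational(76884986, 46803225) ≈ 1.6427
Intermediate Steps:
Function('q')(L) = Mul(2, L, Add(-174, L)) (Function('q')(L) = Mul(Add(-174, L), Mul(2, L)) = Mul(2, L, Add(-174, L)))
Function('n')(G) = -8 (Function('n')(G) = Mul(2, -4) = -8)
Function('h')(N) = -8
Add(Mul(Function('q')(25), Pow(-4533, -1)), Mul(Function('h')(-50), Pow(10325, -1))) = Add(Mul(Mul(2, 25, Add(-174, 25)), Pow(-4533, -1)), Mul(-8, Pow(10325, -1))) = Add(Mul(Mul(2, 25, -149), Rational(-1, 4533)), Mul(-8, Rational(1, 10325))) = Add(Mul(-7450, Rational(-1, 4533)), Rational(-8, 10325)) = Add(Rational(7450, 4533), Rational(-8, 10325)) = Rational(76884986, 46803225)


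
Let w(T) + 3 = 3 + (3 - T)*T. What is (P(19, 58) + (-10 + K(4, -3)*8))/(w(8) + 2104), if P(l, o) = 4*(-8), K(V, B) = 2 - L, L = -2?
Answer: -5/1032 ≈ -0.0048450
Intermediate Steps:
K(V, B) = 4 (K(V, B) = 2 - 1*(-2) = 2 + 2 = 4)
P(l, o) = -32
w(T) = T*(3 - T) (w(T) = -3 + (3 + (3 - T)*T) = -3 + (3 + T*(3 - T)) = T*(3 - T))
(P(19, 58) + (-10 + K(4, -3)*8))/(w(8) + 2104) = (-32 + (-10 + 4*8))/(8*(3 - 1*8) + 2104) = (-32 + (-10 + 32))/(8*(3 - 8) + 2104) = (-32 + 22)/(8*(-5) + 2104) = -10/(-40 + 2104) = -10/2064 = -10*1/2064 = -5/1032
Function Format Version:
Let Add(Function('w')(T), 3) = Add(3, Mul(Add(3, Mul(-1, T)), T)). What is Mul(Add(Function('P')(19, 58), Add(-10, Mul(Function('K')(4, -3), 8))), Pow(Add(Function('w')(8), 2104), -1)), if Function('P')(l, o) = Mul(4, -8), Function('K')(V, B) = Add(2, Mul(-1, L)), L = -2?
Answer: Rational(-5, 1032) ≈ -0.0048450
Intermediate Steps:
Function('K')(V, B) = 4 (Function('K')(V, B) = Add(2, Mul(-1, -2)) = Add(2, 2) = 4)
Function('P')(l, o) = -32
Function('w')(T) = Mul(T, Add(3, Mul(-1, T))) (Function('w')(T) = Add(-3, Add(3, Mul(Add(3, Mul(-1, T)), T))) = Add(-3, Add(3, Mul(T, Add(3, Mul(-1, T))))) = Mul(T, Add(3, Mul(-1, T))))
Mul(Add(Function('P')(19, 58), Add(-10, Mul(Function('K')(4, -3), 8))), Pow(Add(Function('w')(8), 2104), -1)) = Mul(Add(-32, Add(-10, Mul(4, 8))), Pow(Add(Mul(8, Add(3, Mul(-1, 8))), 2104), -1)) = Mul(Add(-32, Add(-10, 32)), Pow(Add(Mul(8, Add(3, -8)), 2104), -1)) = Mul(Add(-32, 22), Pow(Add(Mul(8, -5), 2104), -1)) = Mul(-10, Pow(Add(-40, 2104), -1)) = Mul(-10, Pow(2064, -1)) = Mul(-10, Rational(1, 2064)) = Rational(-5, 1032)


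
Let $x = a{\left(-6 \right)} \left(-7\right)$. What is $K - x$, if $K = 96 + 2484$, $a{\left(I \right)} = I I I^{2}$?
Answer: $11652$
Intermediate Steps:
$a{\left(I \right)} = I^{4}$ ($a{\left(I \right)} = I^{2} I^{2} = I^{4}$)
$K = 2580$
$x = -9072$ ($x = \left(-6\right)^{4} \left(-7\right) = 1296 \left(-7\right) = -9072$)
$K - x = 2580 - -9072 = 2580 + 9072 = 11652$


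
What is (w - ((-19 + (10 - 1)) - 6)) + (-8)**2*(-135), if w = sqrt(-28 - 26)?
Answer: -8624 + 3*I*sqrt(6) ≈ -8624.0 + 7.3485*I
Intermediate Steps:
w = 3*I*sqrt(6) (w = sqrt(-54) = 3*I*sqrt(6) ≈ 7.3485*I)
(w - ((-19 + (10 - 1)) - 6)) + (-8)**2*(-135) = (3*I*sqrt(6) - ((-19 + (10 - 1)) - 6)) + (-8)**2*(-135) = (3*I*sqrt(6) - ((-19 + 9) - 6)) + 64*(-135) = (3*I*sqrt(6) - (-10 - 6)) - 8640 = (3*I*sqrt(6) - 1*(-16)) - 8640 = (3*I*sqrt(6) + 16) - 8640 = (16 + 3*I*sqrt(6)) - 8640 = -8624 + 3*I*sqrt(6)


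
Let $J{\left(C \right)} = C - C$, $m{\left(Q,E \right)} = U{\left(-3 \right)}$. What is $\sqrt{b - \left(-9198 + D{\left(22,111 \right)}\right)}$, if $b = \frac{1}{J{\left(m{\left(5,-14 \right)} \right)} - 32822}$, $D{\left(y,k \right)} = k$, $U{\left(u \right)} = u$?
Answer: $\frac{\sqrt{9789276803686}}{32822} \approx 95.326$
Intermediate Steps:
$m{\left(Q,E \right)} = -3$
$J{\left(C \right)} = 0$
$b = - \frac{1}{32822}$ ($b = \frac{1}{0 - 32822} = \frac{1}{-32822} = - \frac{1}{32822} \approx -3.0467 \cdot 10^{-5}$)
$\sqrt{b - \left(-9198 + D{\left(22,111 \right)}\right)} = \sqrt{- \frac{1}{32822} + \left(9198 - 111\right)} = \sqrt{- \frac{1}{32822} + 9087} = \sqrt{\frac{298253513}{32822}} = \frac{\sqrt{9789276803686}}{32822}$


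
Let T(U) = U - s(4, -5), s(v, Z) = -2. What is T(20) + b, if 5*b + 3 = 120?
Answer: 227/5 ≈ 45.400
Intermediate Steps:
b = 117/5 (b = -⅗ + (⅕)*120 = -⅗ + 24 = 117/5 ≈ 23.400)
T(U) = 2 + U (T(U) = U - 1*(-2) = U + 2 = 2 + U)
T(20) + b = (2 + 20) + 117/5 = 22 + 117/5 = 227/5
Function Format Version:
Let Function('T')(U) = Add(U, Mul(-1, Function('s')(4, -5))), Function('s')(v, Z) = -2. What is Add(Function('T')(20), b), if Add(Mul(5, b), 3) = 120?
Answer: Rational(227, 5) ≈ 45.400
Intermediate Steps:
b = Rational(117, 5) (b = Add(Rational(-3, 5), Mul(Rational(1, 5), 120)) = Add(Rational(-3, 5), 24) = Rational(117, 5) ≈ 23.400)
Function('T')(U) = Add(2, U) (Function('T')(U) = Add(U, Mul(-1, -2)) = Add(U, 2) = Add(2, U))
Add(Function('T')(20), b) = Add(Add(2, 20), Rational(117, 5)) = Add(22, Rational(117, 5)) = Rational(227, 5)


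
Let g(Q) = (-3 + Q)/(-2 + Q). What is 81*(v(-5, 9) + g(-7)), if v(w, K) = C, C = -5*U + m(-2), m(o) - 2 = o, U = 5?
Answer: -1935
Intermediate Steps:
m(o) = 2 + o
g(Q) = (-3 + Q)/(-2 + Q)
C = -25 (C = -5*5 + (2 - 2) = -25 + 0 = -25)
v(w, K) = -25
81*(v(-5, 9) + g(-7)) = 81*(-25 + (-3 - 7)/(-2 - 7)) = 81*(-25 - 10/(-9)) = 81*(-25 - ⅑*(-10)) = 81*(-25 + 10/9) = 81*(-215/9) = -1935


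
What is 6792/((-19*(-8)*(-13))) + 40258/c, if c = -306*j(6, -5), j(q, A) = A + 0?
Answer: 4322378/188955 ≈ 22.875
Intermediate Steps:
j(q, A) = A
c = 1530 (c = -306*(-5) = 1530)
6792/((-19*(-8)*(-13))) + 40258/c = 6792/((-19*(-8)*(-13))) + 40258/1530 = 6792/((152*(-13))) + 40258*(1/1530) = 6792/(-1976) + 20129/765 = 6792*(-1/1976) + 20129/765 = -849/247 + 20129/765 = 4322378/188955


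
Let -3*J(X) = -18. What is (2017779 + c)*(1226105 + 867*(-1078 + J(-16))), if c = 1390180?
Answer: 1011076684079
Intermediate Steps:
J(X) = 6 (J(X) = -1/3*(-18) = 6)
(2017779 + c)*(1226105 + 867*(-1078 + J(-16))) = (2017779 + 1390180)*(1226105 + 867*(-1078 + 6)) = 3407959*(1226105 + 867*(-1072)) = 3407959*(1226105 - 929424) = 3407959*296681 = 1011076684079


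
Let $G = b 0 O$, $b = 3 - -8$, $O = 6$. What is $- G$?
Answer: $0$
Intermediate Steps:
$b = 11$ ($b = 3 + 8 = 11$)
$G = 0$ ($G = 11 \cdot 0 \cdot 6 = 0 \cdot 6 = 0$)
$- G = \left(-1\right) 0 = 0$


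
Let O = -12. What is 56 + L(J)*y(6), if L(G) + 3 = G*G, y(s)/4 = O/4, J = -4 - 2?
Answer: -340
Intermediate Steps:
J = -6
y(s) = -12 (y(s) = 4*(-12/4) = 4*(-12*¼) = 4*(-3) = -12)
L(G) = -3 + G² (L(G) = -3 + G*G = -3 + G²)
56 + L(J)*y(6) = 56 + (-3 + (-6)²)*(-12) = 56 + (-3 + 36)*(-12) = 56 + 33*(-12) = 56 - 396 = -340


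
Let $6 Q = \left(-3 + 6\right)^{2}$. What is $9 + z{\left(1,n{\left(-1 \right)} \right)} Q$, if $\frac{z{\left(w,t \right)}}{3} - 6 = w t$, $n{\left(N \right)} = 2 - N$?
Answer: $\frac{99}{2} \approx 49.5$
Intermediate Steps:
$z{\left(w,t \right)} = 18 + 3 t w$ ($z{\left(w,t \right)} = 18 + 3 w t = 18 + 3 t w$)
$Q = \frac{3}{2}$ ($Q = \frac{\left(-3 + 6\right)^{2}}{6} = \frac{3^{2}}{6} = \frac{1}{6} \cdot 9 = \frac{3}{2} \approx 1.5$)
$9 + z{\left(1,n{\left(-1 \right)} \right)} Q = 9 + \left(18 + 3 \left(2 - -1\right) 1\right) \frac{3}{2} = 9 + \left(18 + 3 \left(2 + 1\right) 1\right) \frac{3}{2} = 9 + \left(18 + 3 \cdot 3 \cdot 1\right) \frac{3}{2} = 9 + \left(18 + 9\right) \frac{3}{2} = 9 + 27 \cdot \frac{3}{2} = 9 + \frac{81}{2} = \frac{99}{2}$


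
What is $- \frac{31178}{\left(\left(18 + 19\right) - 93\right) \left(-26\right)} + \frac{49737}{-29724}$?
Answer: $- \frac{5947333}{257608} \approx -23.087$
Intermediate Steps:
$- \frac{31178}{\left(\left(18 + 19\right) - 93\right) \left(-26\right)} + \frac{49737}{-29724} = - \frac{31178}{\left(37 - 93\right) \left(-26\right)} + 49737 \left(- \frac{1}{29724}\right) = - \frac{31178}{\left(-56\right) \left(-26\right)} - \frac{16579}{9908} = - \frac{31178}{1456} - \frac{16579}{9908} = \left(-31178\right) \frac{1}{1456} - \frac{16579}{9908} = - \frac{2227}{104} - \frac{16579}{9908} = - \frac{5947333}{257608}$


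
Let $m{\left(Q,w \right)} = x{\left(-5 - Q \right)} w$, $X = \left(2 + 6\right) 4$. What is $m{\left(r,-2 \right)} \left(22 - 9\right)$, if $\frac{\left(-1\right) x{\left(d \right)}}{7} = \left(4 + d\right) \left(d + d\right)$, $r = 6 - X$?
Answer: $191100$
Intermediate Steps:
$X = 32$ ($X = 8 \cdot 4 = 32$)
$r = -26$ ($r = 6 - 32 = -26$)
$x{\left(d \right)} = - 14 d \left(4 + d\right)$ ($x{\left(d \right)} = - 7 \left(4 + d\right) \left(d + d\right) = - 7 \left(4 + d\right) 2 d = - 7 \cdot 2 d \left(4 + d\right) = - 14 d \left(4 + d\right)$)
$m{\left(Q,w \right)} = - 14 w \left(-1 - Q\right) \left(-5 - Q\right)$ ($m{\left(Q,w \right)} = - 14 \left(-5 - Q\right) \left(4 - \left(5 + Q\right)\right) w = - 14 \left(-5 - Q\right) \left(-1 - Q\right) w = - 14 \left(-1 - Q\right) \left(-5 - Q\right) w = - 14 w \left(-1 - Q\right) \left(-5 - Q\right)$)
$m{\left(r,-2 \right)} \left(22 - 9\right) = \left(-14\right) \left(-2\right) \left(1 - 26\right) \left(5 - 26\right) \left(22 - 9\right) = \left(-14\right) \left(-2\right) \left(-25\right) \left(-21\right) 13 = 14700 \cdot 13 = 191100$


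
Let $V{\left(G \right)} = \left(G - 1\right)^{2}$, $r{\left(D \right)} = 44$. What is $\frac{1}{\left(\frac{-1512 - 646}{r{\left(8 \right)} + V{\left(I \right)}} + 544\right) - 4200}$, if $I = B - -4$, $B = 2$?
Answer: $- \frac{69}{254422} \approx -0.0002712$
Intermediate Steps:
$I = 6$ ($I = 2 - -4 = 2 + 4 = 6$)
$V{\left(G \right)} = \left(-1 + G\right)^{2}$
$\frac{1}{\left(\frac{-1512 - 646}{r{\left(8 \right)} + V{\left(I \right)}} + 544\right) - 4200} = \frac{1}{\left(\frac{-1512 - 646}{44 + \left(-1 + 6\right)^{2}} + 544\right) - 4200} = \frac{1}{\left(- \frac{2158}{44 + 5^{2}} + 544\right) - 4200} = \frac{1}{\left(- \frac{2158}{44 + 25} + 544\right) - 4200} = \frac{1}{\left(- \frac{2158}{69} + 544\right) - 4200} = \frac{1}{\frac{35378}{69} - 4200} = \frac{1}{- \frac{254422}{69}} = - \frac{69}{254422}$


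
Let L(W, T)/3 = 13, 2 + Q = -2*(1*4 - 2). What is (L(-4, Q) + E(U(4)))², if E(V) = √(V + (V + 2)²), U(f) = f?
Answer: 1561 + 156*√10 ≈ 2054.3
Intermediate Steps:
Q = -6 (Q = -2 - 2*(1*4 - 2) = -2 - 2*(4 - 2) = -2 - 2*2 = -2 - 4 = -6)
L(W, T) = 39 (L(W, T) = 3*13 = 39)
E(V) = √(V + (2 + V)²)
(L(-4, Q) + E(U(4)))² = (39 + √(4 + (2 + 4)²))² = (39 + √(4 + 6²))² = (39 + √(4 + 36))² = (39 + √40)² = (39 + 2*√10)²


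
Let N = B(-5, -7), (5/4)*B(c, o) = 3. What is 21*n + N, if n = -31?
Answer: -3243/5 ≈ -648.60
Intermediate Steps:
B(c, o) = 12/5 (B(c, o) = (⅘)*3 = 12/5)
N = 12/5 ≈ 2.4000
21*n + N = 21*(-31) + 12/5 = -651 + 12/5 = -3243/5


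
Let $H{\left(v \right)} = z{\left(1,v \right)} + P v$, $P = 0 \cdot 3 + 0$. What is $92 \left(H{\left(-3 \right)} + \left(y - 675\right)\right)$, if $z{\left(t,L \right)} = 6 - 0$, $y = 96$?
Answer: $-52716$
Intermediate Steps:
$z{\left(t,L \right)} = 6$ ($z{\left(t,L \right)} = 6 + 0 = 6$)
$P = 0$ ($P = 0 + 0 = 0$)
$H{\left(v \right)} = 6$ ($H{\left(v \right)} = 6 + 0 v = 6 + 0 = 6$)
$92 \left(H{\left(-3 \right)} + \left(y - 675\right)\right) = 92 \left(6 + \left(96 - 675\right)\right) = 92 \left(6 - 579\right) = 92 \left(-573\right) = -52716$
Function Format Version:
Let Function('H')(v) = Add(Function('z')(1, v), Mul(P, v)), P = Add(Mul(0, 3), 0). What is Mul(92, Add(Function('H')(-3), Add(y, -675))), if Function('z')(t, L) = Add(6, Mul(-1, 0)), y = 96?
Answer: -52716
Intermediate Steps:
Function('z')(t, L) = 6 (Function('z')(t, L) = Add(6, 0) = 6)
P = 0 (P = Add(0, 0) = 0)
Function('H')(v) = 6 (Function('H')(v) = Add(6, Mul(0, v)) = Add(6, 0) = 6)
Mul(92, Add(Function('H')(-3), Add(y, -675))) = Mul(92, Add(6, Add(96, -675))) = Mul(92, Add(6, -579)) = Mul(92, -573) = -52716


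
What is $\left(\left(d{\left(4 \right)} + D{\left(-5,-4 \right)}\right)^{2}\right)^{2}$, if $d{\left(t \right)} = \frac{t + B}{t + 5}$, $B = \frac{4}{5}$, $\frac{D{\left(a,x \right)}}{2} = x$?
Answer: $\frac{157351936}{50625} \approx 3108.2$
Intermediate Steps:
$D{\left(a,x \right)} = 2 x$
$B = \frac{4}{5}$ ($B = 4 \cdot \frac{1}{5} = \frac{4}{5} \approx 0.8$)
$d{\left(t \right)} = \frac{\frac{4}{5} + t}{5 + t}$ ($d{\left(t \right)} = \frac{t + \frac{4}{5}}{t + 5} = \frac{\frac{4}{5} + t}{5 + t}$)
$\left(\left(d{\left(4 \right)} + D{\left(-5,-4 \right)}\right)^{2}\right)^{2} = \left(\left(\frac{\frac{4}{5} + 4}{5 + 4} + 2 \left(-4\right)\right)^{2}\right)^{2} = \left(\left(\frac{1}{9} \cdot \frac{24}{5} - 8\right)^{2}\right)^{2} = \left(\left(\frac{8}{15} - 8\right)^{2}\right)^{2} = \left(\left(- \frac{112}{15}\right)^{2}\right)^{2} = \left(\frac{12544}{225}\right)^{2} = \frac{157351936}{50625}$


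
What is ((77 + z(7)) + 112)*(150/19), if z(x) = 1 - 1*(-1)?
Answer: 28650/19 ≈ 1507.9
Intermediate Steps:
z(x) = 2 (z(x) = 1 + 1 = 2)
((77 + z(7)) + 112)*(150/19) = ((77 + 2) + 112)*(150/19) = (79 + 112)*(150*(1/19)) = 191*(150/19) = 28650/19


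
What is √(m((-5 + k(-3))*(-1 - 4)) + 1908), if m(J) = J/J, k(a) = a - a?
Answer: √1909 ≈ 43.692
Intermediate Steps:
k(a) = 0
m(J) = 1
√(m((-5 + k(-3))*(-1 - 4)) + 1908) = √(1 + 1908) = √1909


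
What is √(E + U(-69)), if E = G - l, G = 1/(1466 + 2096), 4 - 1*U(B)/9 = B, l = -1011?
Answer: √21163327354/3562 ≈ 40.841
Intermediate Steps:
U(B) = 36 - 9*B
G = 1/3562 ≈ 0.00028074
E = 3601183/3562 (E = 1/3562 - 1*(-1011) = 1/3562 + 1011 = 3601183/3562 ≈ 1011.0)
√(E + U(-69)) = √(3601183/3562 + (36 - 9*(-69))) = √(3601183/3562 + (36 + 621)) = √(3601183/3562 + 657) = √(5941417/3562) = √21163327354/3562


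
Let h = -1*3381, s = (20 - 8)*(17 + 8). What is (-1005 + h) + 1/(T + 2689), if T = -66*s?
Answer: -75048847/17111 ≈ -4386.0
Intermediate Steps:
s = 300 (s = 12*25 = 300)
h = -3381
T = -19800 (T = -66*300 = -19800)
(-1005 + h) + 1/(T + 2689) = (-1005 - 3381) + 1/(-19800 + 2689) = -4386 + 1/(-17111) = -4386 - 1/17111 = -75048847/17111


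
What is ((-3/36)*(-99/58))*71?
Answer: 2343/232 ≈ 10.099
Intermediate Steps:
((-3/36)*(-99/58))*71 = ((-3*1/36)*(-99*1/58))*71 = -1/12*(-99/58)*71 = (33/232)*71 = 2343/232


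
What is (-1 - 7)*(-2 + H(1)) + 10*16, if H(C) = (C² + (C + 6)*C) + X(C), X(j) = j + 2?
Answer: 88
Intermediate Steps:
X(j) = 2 + j
H(C) = 2 + C + C² + C*(6 + C) (H(C) = (C² + (C + 6)*C) + (2 + C) = (C² + (6 + C)*C) + (2 + C) = (C² + C*(6 + C)) + (2 + C) = 2 + C + C² + C*(6 + C))
(-1 - 7)*(-2 + H(1)) + 10*16 = (-1 - 7)*(-2 + (2 + 2*1² + 7*1)) + 10*16 = -8*(-2 + (2 + 2*1 + 7)) + 160 = -8*(-2 + (2 + 2 + 7)) + 160 = -8*(-2 + 11) + 160 = -8*9 + 160 = -72 + 160 = 88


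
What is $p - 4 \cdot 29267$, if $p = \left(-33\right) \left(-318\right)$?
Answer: $-106574$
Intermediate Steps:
$p = 10494$
$p - 4 \cdot 29267 = 10494 - 4 \cdot 29267 = 10494 - 117068 = -106574$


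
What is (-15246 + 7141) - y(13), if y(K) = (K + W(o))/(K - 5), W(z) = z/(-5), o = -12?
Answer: -324277/40 ≈ -8106.9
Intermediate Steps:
W(z) = -z/5 (W(z) = z*(-⅕) = -z/5)
y(K) = (12/5 + K)/(-5 + K) (y(K) = (K - ⅕*(-12))/(K - 5) = (K + 12/5)/(-5 + K) = (12/5 + K)/(-5 + K))
(-15246 + 7141) - y(13) = (-15246 + 7141) - (12/5 + 13)/(-5 + 13) = -8105 - 77/(8*5) = -8105 - 1*77/40 = -8105 - 77/40 = -324277/40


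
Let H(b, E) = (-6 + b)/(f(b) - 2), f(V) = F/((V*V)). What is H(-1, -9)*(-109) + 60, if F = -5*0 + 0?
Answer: -643/2 ≈ -321.50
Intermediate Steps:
F = 0 (F = 0 + 0 = 0)
f(V) = 0 (f(V) = 0/((V*V)) = 0/(V**2) = 0/V**2 = 0)
H(b, E) = 3 - b/2 (H(b, E) = (-6 + b)/(0 - 2) = (-6 + b)/(-2) = (-6 + b)*(-1/2) = 3 - b/2)
H(-1, -9)*(-109) + 60 = (3 - 1/2*(-1))*(-109) + 60 = (3 + 1/2)*(-109) + 60 = (7/2)*(-109) + 60 = -763/2 + 60 = -643/2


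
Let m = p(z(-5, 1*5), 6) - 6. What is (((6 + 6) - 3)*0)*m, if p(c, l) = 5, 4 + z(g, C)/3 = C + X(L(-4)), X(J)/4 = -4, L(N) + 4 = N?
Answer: 0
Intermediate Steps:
L(N) = -4 + N
X(J) = -16 (X(J) = 4*(-4) = -16)
z(g, C) = -60 + 3*C (z(g, C) = -12 + 3*(C - 16) = -12 + 3*(-16 + C) = -12 + (-48 + 3*C) = -60 + 3*C)
m = -1 (m = 5 - 6 = -1)
(((6 + 6) - 3)*0)*m = (((6 + 6) - 3)*0)*(-1) = ((12 - 3)*0)*(-1) = (9*0)*(-1) = 0*(-1) = 0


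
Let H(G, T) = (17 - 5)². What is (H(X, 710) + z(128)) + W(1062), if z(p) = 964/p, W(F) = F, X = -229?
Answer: 38833/32 ≈ 1213.5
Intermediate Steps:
H(G, T) = 144 (H(G, T) = 12² = 144)
(H(X, 710) + z(128)) + W(1062) = (144 + 964/128) + 1062 = (144 + 964*(1/128)) + 1062 = (144 + 241/32) + 1062 = 4849/32 + 1062 = 38833/32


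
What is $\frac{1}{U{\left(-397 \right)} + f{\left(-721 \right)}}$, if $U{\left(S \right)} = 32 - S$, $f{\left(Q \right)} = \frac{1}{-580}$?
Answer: $\frac{580}{248819} \approx 0.002331$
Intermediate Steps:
$f{\left(Q \right)} = - \frac{1}{580}$
$\frac{1}{U{\left(-397 \right)} + f{\left(-721 \right)}} = \frac{1}{\left(32 - -397\right) - \frac{1}{580}} = \frac{1}{\left(32 + 397\right) - \frac{1}{580}} = \frac{1}{429 - \frac{1}{580}} = \frac{1}{\frac{248819}{580}} = \frac{580}{248819}$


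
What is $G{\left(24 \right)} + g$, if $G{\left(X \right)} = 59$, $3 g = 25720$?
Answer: $\frac{25897}{3} \approx 8632.3$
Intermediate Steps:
$g = \frac{25720}{3}$ ($g = \frac{1}{3} \cdot 25720 = \frac{25720}{3} \approx 8573.3$)
$G{\left(24 \right)} + g = 59 + \frac{25720}{3} = \frac{25897}{3}$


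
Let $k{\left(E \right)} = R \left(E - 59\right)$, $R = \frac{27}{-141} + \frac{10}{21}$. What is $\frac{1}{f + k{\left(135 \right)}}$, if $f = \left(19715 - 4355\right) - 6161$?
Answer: $\frac{987}{9100769} \approx 0.00010845$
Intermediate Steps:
$f = 9199$ ($f = 15360 - 6161 = 9199$)
$R = \frac{281}{987}$ ($R = 27 \left(- \frac{1}{141}\right) + 10 \cdot \frac{1}{21} = - \frac{9}{47} + \frac{10}{21} = \frac{281}{987} \approx 0.2847$)
$k{\left(E \right)} = - \frac{16579}{987} + \frac{281 E}{987}$ ($k{\left(E \right)} = \frac{281 \left(E - 59\right)}{987} = \frac{281 \left(-59 + E\right)}{987} = - \frac{16579}{987} + \frac{281 E}{987}$)
$\frac{1}{f + k{\left(135 \right)}} = \frac{1}{9199 + \left(- \frac{16579}{987} + \frac{281}{987} \cdot 135\right)} = \frac{1}{9199 + \left(- \frac{16579}{987} + \frac{12645}{329}\right)} = \frac{1}{9199 + \frac{21356}{987}} = \frac{1}{\frac{9100769}{987}} = \frac{987}{9100769}$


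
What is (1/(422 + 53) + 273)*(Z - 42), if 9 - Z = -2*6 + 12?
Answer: -4279308/475 ≈ -9009.1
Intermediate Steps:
Z = 9 (Z = 9 - (-2*6 + 12) = 9 - (-12 + 12) = 9 - 1*0 = 9 + 0 = 9)
(1/(422 + 53) + 273)*(Z - 42) = (1/(422 + 53) + 273)*(9 - 42) = (1/475 + 273)*(-33) = (129676/475)*(-33) = -4279308/475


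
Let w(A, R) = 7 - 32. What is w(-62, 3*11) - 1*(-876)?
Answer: 851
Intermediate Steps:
w(A, R) = -25
w(-62, 3*11) - 1*(-876) = -25 - 1*(-876) = -25 + 876 = 851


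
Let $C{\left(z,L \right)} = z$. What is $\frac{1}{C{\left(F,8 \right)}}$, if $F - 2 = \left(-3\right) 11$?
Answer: $- \frac{1}{31} \approx -0.032258$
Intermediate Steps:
$F = -31$ ($F = 2 - 33 = -31$)
$\frac{1}{C{\left(F,8 \right)}} = \frac{1}{-31} = - \frac{1}{31}$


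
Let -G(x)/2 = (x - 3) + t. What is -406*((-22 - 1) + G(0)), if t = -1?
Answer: 6090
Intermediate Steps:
G(x) = 8 - 2*x (G(x) = -2*((x - 3) - 1) = -2*((-3 + x) - 1) = -2*(-4 + x) = 8 - 2*x)
-406*((-22 - 1) + G(0)) = -406*((-22 - 1) + (8 - 2*0)) = -406*(-23 + (8 + 0)) = -406*(-23 + 8) = -406*(-15) = 6090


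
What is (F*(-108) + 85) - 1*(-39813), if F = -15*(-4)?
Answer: 33418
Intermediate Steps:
F = 60
(F*(-108) + 85) - 1*(-39813) = (60*(-108) + 85) - 1*(-39813) = (-6480 + 85) + 39813 = -6395 + 39813 = 33418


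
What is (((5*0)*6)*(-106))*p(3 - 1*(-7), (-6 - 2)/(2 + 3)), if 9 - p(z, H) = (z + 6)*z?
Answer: 0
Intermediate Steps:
p(z, H) = 9 - z*(6 + z) (p(z, H) = 9 - (z + 6)*z = 9 - (6 + z)*z = 9 - z*(6 + z))
(((5*0)*6)*(-106))*p(3 - 1*(-7), (-6 - 2)/(2 + 3)) = (((5*0)*6)*(-106))*(9 - (3 - 1*(-7))**2 - 6*(3 - 1*(-7))) = ((0*6)*(-106))*(9 - (3 + 7)**2 - 6*(3 + 7)) = (0*(-106))*(9 - 1*10**2 - 6*10) = 0*(9 - 1*100 - 60) = 0*(9 - 100 - 60) = 0*(-151) = 0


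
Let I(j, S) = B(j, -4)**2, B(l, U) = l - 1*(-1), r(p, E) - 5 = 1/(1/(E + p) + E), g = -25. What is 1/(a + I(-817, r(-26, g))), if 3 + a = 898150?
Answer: 1/1564003 ≈ 6.3938e-7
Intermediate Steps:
r(p, E) = 5 + 1/(E + 1/(E + p)) (r(p, E) = 5 + 1/(1/(E + p) + E) = 5 + 1/(E + 1/(E + p)))
a = 898147 (a = -3 + 898150 = 898147)
B(l, U) = 1 + l (B(l, U) = l + 1 = 1 + l)
I(j, S) = (1 + j)**2
1/(a + I(-817, r(-26, g))) = 1/(898147 + (1 - 817)**2) = 1/(898147 + (-816)**2) = 1/(898147 + 665856) = 1/1564003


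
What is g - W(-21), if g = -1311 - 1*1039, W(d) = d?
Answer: -2329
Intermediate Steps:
g = -2350 (g = -1311 - 1039 = -2350)
g - W(-21) = -2350 - 1*(-21) = -2350 + 21 = -2329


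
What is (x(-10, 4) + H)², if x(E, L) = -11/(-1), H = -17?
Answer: 36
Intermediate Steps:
x(E, L) = 11 (x(E, L) = -11*(-1) = 11)
(x(-10, 4) + H)² = (11 - 17)² = (-6)² = 36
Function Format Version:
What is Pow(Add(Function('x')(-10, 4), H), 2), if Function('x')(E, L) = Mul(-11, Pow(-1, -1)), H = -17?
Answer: 36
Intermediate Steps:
Function('x')(E, L) = 11 (Function('x')(E, L) = Mul(-11, -1) = 11)
Pow(Add(Function('x')(-10, 4), H), 2) = Pow(Add(11, -17), 2) = Pow(-6, 2) = 36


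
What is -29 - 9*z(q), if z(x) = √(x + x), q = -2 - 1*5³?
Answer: -29 - 9*I*√254 ≈ -29.0 - 143.44*I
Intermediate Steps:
q = -127 (q = -2 - 1*125 = -2 - 125 = -127)
z(x) = √2*√x (z(x) = √(2*x) = √2*√x)
-29 - 9*z(q) = -29 - 9*√2*√(-127) = -29 - 9*√2*I*√127 = -29 - 9*I*√254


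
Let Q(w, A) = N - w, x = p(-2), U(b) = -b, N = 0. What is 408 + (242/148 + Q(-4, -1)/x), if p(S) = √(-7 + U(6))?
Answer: 30313/74 - 4*I*√13/13 ≈ 409.64 - 1.1094*I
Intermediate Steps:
p(S) = I*√13 (p(S) = √(-7 - 1*6) = √(-7 - 6) = √(-13) = I*√13)
x = I*√13 ≈ 3.6056*I
Q(w, A) = -w (Q(w, A) = 0 - w = -w)
408 + (242/148 + Q(-4, -1)/x) = 408 + (242/148 + (-1*(-4))/((I*√13))) = 408 + (242*(1/148) + 4*(-I*√13/13)) = 408 + (121/74 - 4*I*√13/13) = 30313/74 - 4*I*√13/13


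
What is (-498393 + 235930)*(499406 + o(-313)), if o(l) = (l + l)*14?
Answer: -128775371246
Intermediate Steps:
o(l) = 28*l (o(l) = (2*l)*14 = 28*l)
(-498393 + 235930)*(499406 + o(-313)) = (-498393 + 235930)*(499406 + 28*(-313)) = -262463*(499406 - 8764) = -262463*490642 = -128775371246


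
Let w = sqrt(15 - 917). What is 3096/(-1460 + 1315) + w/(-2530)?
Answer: -3096/145 - I*sqrt(902)/2530 ≈ -21.352 - 0.011871*I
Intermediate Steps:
w = I*sqrt(902) (w = sqrt(-902) = I*sqrt(902) ≈ 30.033*I)
3096/(-1460 + 1315) + w/(-2530) = 3096/(-1460 + 1315) + (I*sqrt(902))/(-2530) = 3096/(-145) + (I*sqrt(902))*(-1/2530) = 3096*(-1/145) - I*sqrt(902)/2530 = -3096/145 - I*sqrt(902)/2530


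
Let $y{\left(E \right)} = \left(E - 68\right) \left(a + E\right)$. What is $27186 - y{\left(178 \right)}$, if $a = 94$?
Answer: $-2734$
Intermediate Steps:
$y{\left(E \right)} = \left(-68 + E\right) \left(94 + E\right)$ ($y{\left(E \right)} = \left(E - 68\right) \left(94 + E\right) = \left(-68 + E\right) \left(94 + E\right)$)
$27186 - y{\left(178 \right)} = 27186 - \left(-6392 + 178^{2} + 26 \cdot 178\right) = 27186 - \left(-6392 + 31684 + 4628\right) = 27186 - 29920 = -2734$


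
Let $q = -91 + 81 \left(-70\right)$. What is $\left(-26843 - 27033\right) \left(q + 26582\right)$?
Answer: $-1121752196$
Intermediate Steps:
$q = -5761$ ($q = -91 - 5670 = -5761$)
$\left(-26843 - 27033\right) \left(q + 26582\right) = \left(-26843 - 27033\right) \left(-5761 + 26582\right) = \left(-53876\right) 20821 = -1121752196$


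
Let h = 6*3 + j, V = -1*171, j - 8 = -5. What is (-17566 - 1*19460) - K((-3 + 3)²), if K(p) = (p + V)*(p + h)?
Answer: -33435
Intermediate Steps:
j = 3 (j = 8 - 5 = 3)
V = -171
h = 21 (h = 6*3 + 3 = 18 + 3 = 21)
K(p) = (-171 + p)*(21 + p) (K(p) = (p - 171)*(p + 21) = (-171 + p)*(21 + p))
(-17566 - 1*19460) - K((-3 + 3)²) = (-17566 - 1*19460) - (-3591 + ((-3 + 3)²)² - 150*(-3 + 3)²) = (-17566 - 19460) - (-3591 + (0²)² - 150*0²) = -37026 - (-3591 + 0² - 150*0) = -37026 - (-3591 + 0 + 0) = -37026 - 1*(-3591) = -37026 + 3591 = -33435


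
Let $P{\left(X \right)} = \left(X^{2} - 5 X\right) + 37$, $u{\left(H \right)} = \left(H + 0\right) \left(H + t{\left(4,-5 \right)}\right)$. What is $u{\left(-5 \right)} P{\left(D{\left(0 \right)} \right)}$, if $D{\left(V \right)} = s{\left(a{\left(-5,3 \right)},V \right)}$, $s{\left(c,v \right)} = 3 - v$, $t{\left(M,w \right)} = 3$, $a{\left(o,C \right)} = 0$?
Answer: $310$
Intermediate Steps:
$D{\left(V \right)} = 3 - V$
$u{\left(H \right)} = H \left(3 + H\right)$ ($u{\left(H \right)} = \left(H + 0\right) \left(H + 3\right) = H \left(3 + H\right)$)
$P{\left(X \right)} = 37 + X^{2} - 5 X$
$u{\left(-5 \right)} P{\left(D{\left(0 \right)} \right)} = - 5 \left(3 - 5\right) \left(37 + \left(3 - 0\right)^{2} - 5 \left(3 - 0\right)\right) = \left(-5\right) \left(-2\right) \left(37 + \left(3 + 0\right)^{2} - 5 \left(3 + 0\right)\right) = 10 \left(37 + 3^{2} - 15\right) = 10 \left(37 + 9 - 15\right) = 10 \cdot 31 = 310$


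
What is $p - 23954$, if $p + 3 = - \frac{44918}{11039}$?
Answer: $- \frac{264506241}{11039} \approx -23961.0$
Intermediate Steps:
$p = - \frac{78035}{11039}$ ($p = -3 - \frac{44918}{11039} = - \frac{78035}{11039} \approx -7.069$)
$p - 23954 = - \frac{78035}{11039} - 23954 = - \frac{264506241}{11039}$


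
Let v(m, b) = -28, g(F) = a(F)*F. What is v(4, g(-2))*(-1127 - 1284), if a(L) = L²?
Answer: 67508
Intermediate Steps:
g(F) = F³ (g(F) = F²*F = F³)
v(4, g(-2))*(-1127 - 1284) = -28*(-1127 - 1284) = -28*(-2411) = 67508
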